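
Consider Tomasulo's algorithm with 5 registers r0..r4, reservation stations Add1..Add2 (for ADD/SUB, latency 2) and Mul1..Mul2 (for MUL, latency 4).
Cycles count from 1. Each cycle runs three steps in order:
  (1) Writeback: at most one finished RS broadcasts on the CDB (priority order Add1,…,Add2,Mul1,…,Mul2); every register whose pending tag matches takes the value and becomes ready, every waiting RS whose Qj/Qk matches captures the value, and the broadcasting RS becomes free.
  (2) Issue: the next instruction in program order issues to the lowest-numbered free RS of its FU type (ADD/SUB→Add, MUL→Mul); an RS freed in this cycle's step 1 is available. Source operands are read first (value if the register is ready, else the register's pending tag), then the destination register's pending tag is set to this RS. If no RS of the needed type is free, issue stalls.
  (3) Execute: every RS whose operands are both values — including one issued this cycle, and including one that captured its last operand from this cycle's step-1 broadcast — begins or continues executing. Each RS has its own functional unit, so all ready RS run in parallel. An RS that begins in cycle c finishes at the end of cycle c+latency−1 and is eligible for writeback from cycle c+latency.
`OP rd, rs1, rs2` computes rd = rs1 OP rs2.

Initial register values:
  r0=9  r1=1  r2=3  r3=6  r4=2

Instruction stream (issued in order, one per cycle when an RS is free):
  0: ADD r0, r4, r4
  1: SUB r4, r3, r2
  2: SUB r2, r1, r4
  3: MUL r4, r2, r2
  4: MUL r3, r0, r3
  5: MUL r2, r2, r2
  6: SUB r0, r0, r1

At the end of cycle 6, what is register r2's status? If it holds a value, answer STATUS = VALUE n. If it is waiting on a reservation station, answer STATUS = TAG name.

STATUS = VALUE -2

cycle 1: issue ADD r0<-Add1 // r0:Add1,r1:1,r2:3,r3:6,r4:2
cycle 2: issue SUB r4<-Add2 // r0:Add1,r1:1,r2:3,r3:6,r4:Add2
cycle 3: CDB Add1=4; issue SUB r2<-Add1 // r0:4,r1:1,r2:Add1,r3:6,r4:Add2
cycle 4: CDB Add2=3; issue MUL r4<-Mul1 // r0:4,r1:1,r2:Add1,r3:6,r4:Mul1
cycle 5: issue MUL r3<-Mul2 // r0:4,r1:1,r2:Add1,r3:Mul2,r4:Mul1
cycle 6: CDB Add1=-2; stall // r0:4,r1:1,r2:-2,r3:Mul2,r4:Mul1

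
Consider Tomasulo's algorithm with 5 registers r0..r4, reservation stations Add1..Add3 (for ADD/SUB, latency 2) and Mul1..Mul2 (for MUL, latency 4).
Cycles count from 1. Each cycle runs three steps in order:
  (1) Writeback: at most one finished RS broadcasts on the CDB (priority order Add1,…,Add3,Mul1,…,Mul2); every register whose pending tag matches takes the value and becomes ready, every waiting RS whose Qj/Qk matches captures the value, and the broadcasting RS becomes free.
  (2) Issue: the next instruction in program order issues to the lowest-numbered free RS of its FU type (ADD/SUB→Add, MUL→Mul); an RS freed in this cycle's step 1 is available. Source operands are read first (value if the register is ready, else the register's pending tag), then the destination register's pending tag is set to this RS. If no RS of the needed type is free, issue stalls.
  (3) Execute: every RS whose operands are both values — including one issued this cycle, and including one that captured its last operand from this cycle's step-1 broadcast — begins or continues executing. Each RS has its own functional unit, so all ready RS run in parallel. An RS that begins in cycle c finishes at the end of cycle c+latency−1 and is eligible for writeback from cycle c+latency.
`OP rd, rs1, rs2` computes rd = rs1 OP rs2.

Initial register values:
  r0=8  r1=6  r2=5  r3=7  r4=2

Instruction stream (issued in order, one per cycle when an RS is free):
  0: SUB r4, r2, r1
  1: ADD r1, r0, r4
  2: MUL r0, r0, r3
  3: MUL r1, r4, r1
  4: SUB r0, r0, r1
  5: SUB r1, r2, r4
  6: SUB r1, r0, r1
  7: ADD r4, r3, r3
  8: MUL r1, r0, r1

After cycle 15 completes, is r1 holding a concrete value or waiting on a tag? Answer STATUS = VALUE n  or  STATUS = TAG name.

cycle 1: issue SUB r4<-Add1 // r0:8,r1:6,r2:5,r3:7,r4:Add1
cycle 2: issue ADD r1<-Add2 // r0:8,r1:Add2,r2:5,r3:7,r4:Add1
cycle 3: CDB Add1=-1; issue MUL r0<-Mul1 // r0:Mul1,r1:Add2,r2:5,r3:7,r4:-1
cycle 4: issue MUL r1<-Mul2 // r0:Mul1,r1:Mul2,r2:5,r3:7,r4:-1
cycle 5: CDB Add2=7; issue SUB r0<-Add1 // r0:Add1,r1:Mul2,r2:5,r3:7,r4:-1
cycle 6: issue SUB r1<-Add2 // r0:Add1,r1:Add2,r2:5,r3:7,r4:-1
cycle 7: CDB Mul1=56; issue SUB r1<-Add3 // r0:Add1,r1:Add3,r2:5,r3:7,r4:-1
cycle 8: CDB Add2=6; issue ADD r4<-Add2 // r0:Add1,r1:Add3,r2:5,r3:7,r4:Add2
cycle 9: CDB Mul2=-7; issue MUL r1<-Mul1 // r0:Add1,r1:Mul1,r2:5,r3:7,r4:Add2
cycle 10: CDB Add2=14 // r0:Add1,r1:Mul1,r2:5,r3:7,r4:14
cycle 11: CDB Add1=63 // r0:63,r1:Mul1,r2:5,r3:7,r4:14
cycle 12: - // r0:63,r1:Mul1,r2:5,r3:7,r4:14
cycle 13: CDB Add3=57 // r0:63,r1:Mul1,r2:5,r3:7,r4:14
cycle 14: - // r0:63,r1:Mul1,r2:5,r3:7,r4:14
cycle 15: - // r0:63,r1:Mul1,r2:5,r3:7,r4:14

STATUS = TAG Mul1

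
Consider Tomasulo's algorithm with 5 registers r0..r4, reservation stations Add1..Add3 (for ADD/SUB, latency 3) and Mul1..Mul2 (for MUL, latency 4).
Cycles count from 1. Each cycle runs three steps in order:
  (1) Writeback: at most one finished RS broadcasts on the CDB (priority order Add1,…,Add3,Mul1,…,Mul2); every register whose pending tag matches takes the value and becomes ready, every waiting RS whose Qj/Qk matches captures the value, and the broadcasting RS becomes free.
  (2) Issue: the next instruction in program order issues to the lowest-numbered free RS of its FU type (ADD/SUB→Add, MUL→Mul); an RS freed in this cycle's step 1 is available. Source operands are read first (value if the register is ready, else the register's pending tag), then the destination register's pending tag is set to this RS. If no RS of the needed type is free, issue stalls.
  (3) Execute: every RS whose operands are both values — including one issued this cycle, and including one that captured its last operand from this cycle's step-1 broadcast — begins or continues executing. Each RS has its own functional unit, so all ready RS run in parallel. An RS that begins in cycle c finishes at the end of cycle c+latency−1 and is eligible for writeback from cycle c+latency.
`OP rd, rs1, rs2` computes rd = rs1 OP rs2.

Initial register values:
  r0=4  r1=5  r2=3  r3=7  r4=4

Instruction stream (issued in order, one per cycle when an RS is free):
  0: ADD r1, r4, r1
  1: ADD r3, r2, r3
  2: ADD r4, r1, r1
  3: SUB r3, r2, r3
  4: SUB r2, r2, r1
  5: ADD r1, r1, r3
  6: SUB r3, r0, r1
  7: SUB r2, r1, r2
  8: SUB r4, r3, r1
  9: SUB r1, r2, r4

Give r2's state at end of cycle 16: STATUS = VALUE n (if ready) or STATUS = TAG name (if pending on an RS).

cycle 1: issue ADD r1<-Add1 // r0:4,r1:Add1,r2:3,r3:7,r4:4
cycle 2: issue ADD r3<-Add2 // r0:4,r1:Add1,r2:3,r3:Add2,r4:4
cycle 3: issue ADD r4<-Add3 // r0:4,r1:Add1,r2:3,r3:Add2,r4:Add3
cycle 4: CDB Add1=9; issue SUB r3<-Add1 // r0:4,r1:9,r2:3,r3:Add1,r4:Add3
cycle 5: CDB Add2=10; issue SUB r2<-Add2 // r0:4,r1:9,r2:Add2,r3:Add1,r4:Add3
cycle 6: stall // r0:4,r1:9,r2:Add2,r3:Add1,r4:Add3
cycle 7: CDB Add3=18; issue ADD r1<-Add3 // r0:4,r1:Add3,r2:Add2,r3:Add1,r4:18
cycle 8: CDB Add1=-7; issue SUB r3<-Add1 // r0:4,r1:Add3,r2:Add2,r3:Add1,r4:18
cycle 9: CDB Add2=-6; issue SUB r2<-Add2 // r0:4,r1:Add3,r2:Add2,r3:Add1,r4:18
cycle 10: stall // r0:4,r1:Add3,r2:Add2,r3:Add1,r4:18
cycle 11: CDB Add3=2; issue SUB r4<-Add3 // r0:4,r1:2,r2:Add2,r3:Add1,r4:Add3
cycle 12: stall // r0:4,r1:2,r2:Add2,r3:Add1,r4:Add3
cycle 13: stall // r0:4,r1:2,r2:Add2,r3:Add1,r4:Add3
cycle 14: CDB Add1=2; issue SUB r1<-Add1 // r0:4,r1:Add1,r2:Add2,r3:2,r4:Add3
cycle 15: CDB Add2=8 // r0:4,r1:Add1,r2:8,r3:2,r4:Add3
cycle 16: - // r0:4,r1:Add1,r2:8,r3:2,r4:Add3

STATUS = VALUE 8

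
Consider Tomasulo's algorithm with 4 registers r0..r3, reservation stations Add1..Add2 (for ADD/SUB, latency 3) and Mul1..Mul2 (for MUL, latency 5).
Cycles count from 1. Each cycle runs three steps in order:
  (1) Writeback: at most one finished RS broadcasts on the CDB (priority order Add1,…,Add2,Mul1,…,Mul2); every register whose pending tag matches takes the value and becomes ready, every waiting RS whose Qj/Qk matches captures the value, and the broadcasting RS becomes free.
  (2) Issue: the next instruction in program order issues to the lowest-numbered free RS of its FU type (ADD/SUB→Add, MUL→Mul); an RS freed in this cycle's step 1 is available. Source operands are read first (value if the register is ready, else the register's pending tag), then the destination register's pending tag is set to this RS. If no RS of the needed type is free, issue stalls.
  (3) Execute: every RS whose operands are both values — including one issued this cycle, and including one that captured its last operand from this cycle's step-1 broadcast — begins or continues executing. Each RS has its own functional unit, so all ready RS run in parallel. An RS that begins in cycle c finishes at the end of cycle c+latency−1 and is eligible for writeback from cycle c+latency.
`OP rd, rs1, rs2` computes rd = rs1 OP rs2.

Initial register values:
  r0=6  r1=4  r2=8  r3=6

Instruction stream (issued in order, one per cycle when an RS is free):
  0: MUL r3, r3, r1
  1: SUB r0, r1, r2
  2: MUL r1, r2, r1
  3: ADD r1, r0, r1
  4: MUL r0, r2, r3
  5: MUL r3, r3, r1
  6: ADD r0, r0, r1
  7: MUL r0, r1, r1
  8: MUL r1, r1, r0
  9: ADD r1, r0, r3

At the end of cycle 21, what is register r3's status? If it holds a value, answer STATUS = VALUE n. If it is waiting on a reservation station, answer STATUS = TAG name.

STATUS = VALUE 672

c1: issue MUL r3<-Mul1 | r0:6,r1:4,r2:8,r3:Mul1
c2: issue SUB r0<-Add1 | r0:Add1,r1:4,r2:8,r3:Mul1
c3: issue MUL r1<-Mul2 | r0:Add1,r1:Mul2,r2:8,r3:Mul1
c4: issue ADD r1<-Add2 | r0:Add1,r1:Add2,r2:8,r3:Mul1
c5: CDB Add1=-4; stall | r0:-4,r1:Add2,r2:8,r3:Mul1
c6: CDB Mul1=24; issue MUL r0<-Mul1 | r0:Mul1,r1:Add2,r2:8,r3:24
c7: stall | r0:Mul1,r1:Add2,r2:8,r3:24
c8: CDB Mul2=32; issue MUL r3<-Mul2 | r0:Mul1,r1:Add2,r2:8,r3:Mul2
c9: issue ADD r0<-Add1 | r0:Add1,r1:Add2,r2:8,r3:Mul2
c10: stall | r0:Add1,r1:Add2,r2:8,r3:Mul2
c11: CDB Add2=28; stall | r0:Add1,r1:28,r2:8,r3:Mul2
c12: CDB Mul1=192; issue MUL r0<-Mul1 | r0:Mul1,r1:28,r2:8,r3:Mul2
c13: stall | r0:Mul1,r1:28,r2:8,r3:Mul2
c14: stall | r0:Mul1,r1:28,r2:8,r3:Mul2
c15: CDB Add1=220; stall | r0:Mul1,r1:28,r2:8,r3:Mul2
c16: CDB Mul2=672; issue MUL r1<-Mul2 | r0:Mul1,r1:Mul2,r2:8,r3:672
c17: CDB Mul1=784; issue ADD r1<-Add1 | r0:784,r1:Add1,r2:8,r3:672
c18: - | r0:784,r1:Add1,r2:8,r3:672
c19: - | r0:784,r1:Add1,r2:8,r3:672
c20: CDB Add1=1456 | r0:784,r1:1456,r2:8,r3:672
c21: - | r0:784,r1:1456,r2:8,r3:672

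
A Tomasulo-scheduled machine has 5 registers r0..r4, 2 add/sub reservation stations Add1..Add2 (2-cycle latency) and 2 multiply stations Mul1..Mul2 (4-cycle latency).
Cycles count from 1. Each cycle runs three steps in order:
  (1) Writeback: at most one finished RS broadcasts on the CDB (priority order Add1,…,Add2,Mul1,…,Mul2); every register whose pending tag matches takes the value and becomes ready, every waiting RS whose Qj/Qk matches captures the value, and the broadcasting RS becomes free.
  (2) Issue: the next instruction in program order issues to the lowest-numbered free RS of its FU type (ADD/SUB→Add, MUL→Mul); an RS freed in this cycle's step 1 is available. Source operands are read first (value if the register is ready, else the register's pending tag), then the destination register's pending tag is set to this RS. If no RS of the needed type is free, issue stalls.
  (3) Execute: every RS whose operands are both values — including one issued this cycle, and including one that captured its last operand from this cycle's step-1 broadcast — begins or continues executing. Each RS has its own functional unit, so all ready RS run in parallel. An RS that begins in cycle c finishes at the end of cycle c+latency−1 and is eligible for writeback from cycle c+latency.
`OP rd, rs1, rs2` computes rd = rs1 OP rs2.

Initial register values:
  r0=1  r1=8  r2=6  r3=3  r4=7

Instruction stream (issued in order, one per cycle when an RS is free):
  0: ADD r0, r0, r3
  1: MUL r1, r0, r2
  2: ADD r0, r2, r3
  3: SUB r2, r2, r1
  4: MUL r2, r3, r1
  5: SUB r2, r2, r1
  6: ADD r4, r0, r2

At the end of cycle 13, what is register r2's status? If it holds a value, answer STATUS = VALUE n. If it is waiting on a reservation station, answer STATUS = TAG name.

  c1: issue ADD r0<-Add1  regs: r0:Add1,r1:8,r2:6,r3:3,r4:7
  c2: issue MUL r1<-Mul1  regs: r0:Add1,r1:Mul1,r2:6,r3:3,r4:7
  c3: CDB Add1=4; issue ADD r0<-Add1  regs: r0:Add1,r1:Mul1,r2:6,r3:3,r4:7
  c4: issue SUB r2<-Add2  regs: r0:Add1,r1:Mul1,r2:Add2,r3:3,r4:7
  c5: CDB Add1=9; issue MUL r2<-Mul2  regs: r0:9,r1:Mul1,r2:Mul2,r3:3,r4:7
  c6: issue SUB r2<-Add1  regs: r0:9,r1:Mul1,r2:Add1,r3:3,r4:7
  c7: CDB Mul1=24; stall  regs: r0:9,r1:24,r2:Add1,r3:3,r4:7
  c8: stall  regs: r0:9,r1:24,r2:Add1,r3:3,r4:7
  c9: CDB Add2=-18; issue ADD r4<-Add2  regs: r0:9,r1:24,r2:Add1,r3:3,r4:Add2
  c10: -  regs: r0:9,r1:24,r2:Add1,r3:3,r4:Add2
  c11: CDB Mul2=72  regs: r0:9,r1:24,r2:Add1,r3:3,r4:Add2
  c12: -  regs: r0:9,r1:24,r2:Add1,r3:3,r4:Add2
  c13: CDB Add1=48  regs: r0:9,r1:24,r2:48,r3:3,r4:Add2

STATUS = VALUE 48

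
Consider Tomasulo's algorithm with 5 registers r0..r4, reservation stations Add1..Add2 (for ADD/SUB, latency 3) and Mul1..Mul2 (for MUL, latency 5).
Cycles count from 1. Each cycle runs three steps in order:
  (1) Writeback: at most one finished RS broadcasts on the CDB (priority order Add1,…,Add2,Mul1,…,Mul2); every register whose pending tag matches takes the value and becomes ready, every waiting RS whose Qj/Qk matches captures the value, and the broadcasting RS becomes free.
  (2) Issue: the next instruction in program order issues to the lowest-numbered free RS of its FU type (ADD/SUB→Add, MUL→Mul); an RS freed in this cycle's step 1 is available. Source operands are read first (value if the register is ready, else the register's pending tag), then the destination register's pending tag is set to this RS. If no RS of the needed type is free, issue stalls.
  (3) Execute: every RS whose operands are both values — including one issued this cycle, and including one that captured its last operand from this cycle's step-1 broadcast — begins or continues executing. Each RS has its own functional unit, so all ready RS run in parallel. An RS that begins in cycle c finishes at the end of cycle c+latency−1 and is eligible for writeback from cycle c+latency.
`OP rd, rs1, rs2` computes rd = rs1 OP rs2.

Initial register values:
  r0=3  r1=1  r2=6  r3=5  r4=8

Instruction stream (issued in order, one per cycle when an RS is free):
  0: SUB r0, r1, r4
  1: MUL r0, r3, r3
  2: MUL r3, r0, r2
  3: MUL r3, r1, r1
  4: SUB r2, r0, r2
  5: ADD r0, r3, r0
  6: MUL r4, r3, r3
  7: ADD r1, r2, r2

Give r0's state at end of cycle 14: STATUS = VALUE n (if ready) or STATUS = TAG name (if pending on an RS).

STATUS = TAG Add2

  c1: issue SUB r0<-Add1  regs: r0:Add1,r1:1,r2:6,r3:5,r4:8
  c2: issue MUL r0<-Mul1  regs: r0:Mul1,r1:1,r2:6,r3:5,r4:8
  c3: issue MUL r3<-Mul2  regs: r0:Mul1,r1:1,r2:6,r3:Mul2,r4:8
  c4: CDB Add1=-7; stall  regs: r0:Mul1,r1:1,r2:6,r3:Mul2,r4:8
  c5: stall  regs: r0:Mul1,r1:1,r2:6,r3:Mul2,r4:8
  c6: stall  regs: r0:Mul1,r1:1,r2:6,r3:Mul2,r4:8
  c7: CDB Mul1=25; issue MUL r3<-Mul1  regs: r0:25,r1:1,r2:6,r3:Mul1,r4:8
  c8: issue SUB r2<-Add1  regs: r0:25,r1:1,r2:Add1,r3:Mul1,r4:8
  c9: issue ADD r0<-Add2  regs: r0:Add2,r1:1,r2:Add1,r3:Mul1,r4:8
  c10: stall  regs: r0:Add2,r1:1,r2:Add1,r3:Mul1,r4:8
  c11: CDB Add1=19; stall  regs: r0:Add2,r1:1,r2:19,r3:Mul1,r4:8
  c12: CDB Mul1=1; issue MUL r4<-Mul1  regs: r0:Add2,r1:1,r2:19,r3:1,r4:Mul1
  c13: CDB Mul2=150; issue ADD r1<-Add1  regs: r0:Add2,r1:Add1,r2:19,r3:1,r4:Mul1
  c14: -  regs: r0:Add2,r1:Add1,r2:19,r3:1,r4:Mul1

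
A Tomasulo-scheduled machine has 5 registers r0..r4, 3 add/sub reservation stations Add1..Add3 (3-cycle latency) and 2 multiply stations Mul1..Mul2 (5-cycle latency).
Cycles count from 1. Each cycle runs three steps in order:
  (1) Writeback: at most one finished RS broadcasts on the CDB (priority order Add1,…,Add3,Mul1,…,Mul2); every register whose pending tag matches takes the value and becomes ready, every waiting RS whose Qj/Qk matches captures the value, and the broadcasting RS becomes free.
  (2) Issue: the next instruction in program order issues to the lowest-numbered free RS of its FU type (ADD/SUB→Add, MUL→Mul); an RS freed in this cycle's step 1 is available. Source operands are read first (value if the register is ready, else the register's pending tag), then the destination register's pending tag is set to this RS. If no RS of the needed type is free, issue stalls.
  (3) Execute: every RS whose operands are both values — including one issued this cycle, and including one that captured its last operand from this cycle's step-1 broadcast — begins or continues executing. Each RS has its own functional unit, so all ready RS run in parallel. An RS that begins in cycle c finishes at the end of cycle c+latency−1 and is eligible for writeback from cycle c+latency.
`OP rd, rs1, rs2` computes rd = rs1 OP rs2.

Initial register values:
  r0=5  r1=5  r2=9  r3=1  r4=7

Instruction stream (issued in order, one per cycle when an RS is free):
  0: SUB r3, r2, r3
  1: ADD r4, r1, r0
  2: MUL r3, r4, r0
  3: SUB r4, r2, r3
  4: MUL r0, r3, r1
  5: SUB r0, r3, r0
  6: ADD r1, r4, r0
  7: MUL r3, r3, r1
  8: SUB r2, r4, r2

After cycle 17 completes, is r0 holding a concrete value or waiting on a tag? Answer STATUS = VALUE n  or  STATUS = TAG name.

STATUS = TAG Add2

  c1: issue SUB r3<-Add1  regs: r0:5,r1:5,r2:9,r3:Add1,r4:7
  c2: issue ADD r4<-Add2  regs: r0:5,r1:5,r2:9,r3:Add1,r4:Add2
  c3: issue MUL r3<-Mul1  regs: r0:5,r1:5,r2:9,r3:Mul1,r4:Add2
  c4: CDB Add1=8; issue SUB r4<-Add1  regs: r0:5,r1:5,r2:9,r3:Mul1,r4:Add1
  c5: CDB Add2=10; issue MUL r0<-Mul2  regs: r0:Mul2,r1:5,r2:9,r3:Mul1,r4:Add1
  c6: issue SUB r0<-Add2  regs: r0:Add2,r1:5,r2:9,r3:Mul1,r4:Add1
  c7: issue ADD r1<-Add3  regs: r0:Add2,r1:Add3,r2:9,r3:Mul1,r4:Add1
  c8: stall  regs: r0:Add2,r1:Add3,r2:9,r3:Mul1,r4:Add1
  c9: stall  regs: r0:Add2,r1:Add3,r2:9,r3:Mul1,r4:Add1
  c10: CDB Mul1=50; issue MUL r3<-Mul1  regs: r0:Add2,r1:Add3,r2:9,r3:Mul1,r4:Add1
  c11: stall  regs: r0:Add2,r1:Add3,r2:9,r3:Mul1,r4:Add1
  c12: stall  regs: r0:Add2,r1:Add3,r2:9,r3:Mul1,r4:Add1
  c13: CDB Add1=-41; issue SUB r2<-Add1  regs: r0:Add2,r1:Add3,r2:Add1,r3:Mul1,r4:-41
  c14: -  regs: r0:Add2,r1:Add3,r2:Add1,r3:Mul1,r4:-41
  c15: CDB Mul2=250  regs: r0:Add2,r1:Add3,r2:Add1,r3:Mul1,r4:-41
  c16: CDB Add1=-50  regs: r0:Add2,r1:Add3,r2:-50,r3:Mul1,r4:-41
  c17: -  regs: r0:Add2,r1:Add3,r2:-50,r3:Mul1,r4:-41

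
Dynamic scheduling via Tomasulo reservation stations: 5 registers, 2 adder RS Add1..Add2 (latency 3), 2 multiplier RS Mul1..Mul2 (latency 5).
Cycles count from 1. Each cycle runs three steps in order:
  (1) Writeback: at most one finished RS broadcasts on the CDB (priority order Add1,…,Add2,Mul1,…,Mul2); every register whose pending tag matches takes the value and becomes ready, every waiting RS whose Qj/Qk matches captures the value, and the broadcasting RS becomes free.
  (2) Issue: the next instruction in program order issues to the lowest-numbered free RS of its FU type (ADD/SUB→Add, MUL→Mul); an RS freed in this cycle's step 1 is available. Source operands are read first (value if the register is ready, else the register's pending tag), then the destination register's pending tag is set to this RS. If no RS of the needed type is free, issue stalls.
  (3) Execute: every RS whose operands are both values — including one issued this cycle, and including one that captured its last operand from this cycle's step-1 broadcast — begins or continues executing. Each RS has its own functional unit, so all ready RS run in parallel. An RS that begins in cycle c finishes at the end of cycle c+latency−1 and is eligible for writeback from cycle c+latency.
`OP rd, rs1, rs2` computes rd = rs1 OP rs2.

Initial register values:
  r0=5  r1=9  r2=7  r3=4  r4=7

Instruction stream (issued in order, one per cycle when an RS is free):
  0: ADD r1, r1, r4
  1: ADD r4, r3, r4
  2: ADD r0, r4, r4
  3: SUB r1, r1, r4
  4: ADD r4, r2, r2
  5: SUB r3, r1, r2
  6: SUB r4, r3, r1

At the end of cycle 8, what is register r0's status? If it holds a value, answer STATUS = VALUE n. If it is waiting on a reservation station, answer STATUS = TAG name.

STATUS = VALUE 22

c1: issue ADD r1<-Add1 | r0:5,r1:Add1,r2:7,r3:4,r4:7
c2: issue ADD r4<-Add2 | r0:5,r1:Add1,r2:7,r3:4,r4:Add2
c3: stall | r0:5,r1:Add1,r2:7,r3:4,r4:Add2
c4: CDB Add1=16; issue ADD r0<-Add1 | r0:Add1,r1:16,r2:7,r3:4,r4:Add2
c5: CDB Add2=11; issue SUB r1<-Add2 | r0:Add1,r1:Add2,r2:7,r3:4,r4:11
c6: stall | r0:Add1,r1:Add2,r2:7,r3:4,r4:11
c7: stall | r0:Add1,r1:Add2,r2:7,r3:4,r4:11
c8: CDB Add1=22; issue ADD r4<-Add1 | r0:22,r1:Add2,r2:7,r3:4,r4:Add1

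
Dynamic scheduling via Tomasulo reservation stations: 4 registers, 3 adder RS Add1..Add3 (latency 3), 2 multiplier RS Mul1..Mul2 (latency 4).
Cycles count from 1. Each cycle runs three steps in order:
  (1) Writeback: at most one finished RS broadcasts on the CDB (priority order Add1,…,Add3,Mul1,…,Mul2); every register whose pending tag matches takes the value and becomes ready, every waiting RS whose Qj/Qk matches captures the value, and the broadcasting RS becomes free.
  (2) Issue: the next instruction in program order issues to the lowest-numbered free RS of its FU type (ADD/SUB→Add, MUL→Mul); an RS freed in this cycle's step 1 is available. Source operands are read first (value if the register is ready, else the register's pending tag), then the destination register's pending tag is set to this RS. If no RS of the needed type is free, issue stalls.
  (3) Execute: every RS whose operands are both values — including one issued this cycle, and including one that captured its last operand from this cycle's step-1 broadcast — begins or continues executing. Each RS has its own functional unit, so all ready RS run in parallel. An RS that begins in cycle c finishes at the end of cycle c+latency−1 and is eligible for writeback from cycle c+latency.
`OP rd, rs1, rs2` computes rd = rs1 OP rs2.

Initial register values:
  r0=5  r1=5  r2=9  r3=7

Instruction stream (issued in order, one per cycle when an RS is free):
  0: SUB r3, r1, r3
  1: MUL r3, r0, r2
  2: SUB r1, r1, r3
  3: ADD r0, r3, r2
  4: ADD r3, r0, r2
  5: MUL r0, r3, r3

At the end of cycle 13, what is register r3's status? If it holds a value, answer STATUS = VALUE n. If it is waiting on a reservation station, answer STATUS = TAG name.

STATUS = VALUE 63

c1: issue SUB r3<-Add1 | r0:5,r1:5,r2:9,r3:Add1
c2: issue MUL r3<-Mul1 | r0:5,r1:5,r2:9,r3:Mul1
c3: issue SUB r1<-Add2 | r0:5,r1:Add2,r2:9,r3:Mul1
c4: CDB Add1=-2; issue ADD r0<-Add1 | r0:Add1,r1:Add2,r2:9,r3:Mul1
c5: issue ADD r3<-Add3 | r0:Add1,r1:Add2,r2:9,r3:Add3
c6: CDB Mul1=45; issue MUL r0<-Mul1 | r0:Mul1,r1:Add2,r2:9,r3:Add3
c7: - | r0:Mul1,r1:Add2,r2:9,r3:Add3
c8: - | r0:Mul1,r1:Add2,r2:9,r3:Add3
c9: CDB Add1=54 | r0:Mul1,r1:Add2,r2:9,r3:Add3
c10: CDB Add2=-40 | r0:Mul1,r1:-40,r2:9,r3:Add3
c11: - | r0:Mul1,r1:-40,r2:9,r3:Add3
c12: CDB Add3=63 | r0:Mul1,r1:-40,r2:9,r3:63
c13: - | r0:Mul1,r1:-40,r2:9,r3:63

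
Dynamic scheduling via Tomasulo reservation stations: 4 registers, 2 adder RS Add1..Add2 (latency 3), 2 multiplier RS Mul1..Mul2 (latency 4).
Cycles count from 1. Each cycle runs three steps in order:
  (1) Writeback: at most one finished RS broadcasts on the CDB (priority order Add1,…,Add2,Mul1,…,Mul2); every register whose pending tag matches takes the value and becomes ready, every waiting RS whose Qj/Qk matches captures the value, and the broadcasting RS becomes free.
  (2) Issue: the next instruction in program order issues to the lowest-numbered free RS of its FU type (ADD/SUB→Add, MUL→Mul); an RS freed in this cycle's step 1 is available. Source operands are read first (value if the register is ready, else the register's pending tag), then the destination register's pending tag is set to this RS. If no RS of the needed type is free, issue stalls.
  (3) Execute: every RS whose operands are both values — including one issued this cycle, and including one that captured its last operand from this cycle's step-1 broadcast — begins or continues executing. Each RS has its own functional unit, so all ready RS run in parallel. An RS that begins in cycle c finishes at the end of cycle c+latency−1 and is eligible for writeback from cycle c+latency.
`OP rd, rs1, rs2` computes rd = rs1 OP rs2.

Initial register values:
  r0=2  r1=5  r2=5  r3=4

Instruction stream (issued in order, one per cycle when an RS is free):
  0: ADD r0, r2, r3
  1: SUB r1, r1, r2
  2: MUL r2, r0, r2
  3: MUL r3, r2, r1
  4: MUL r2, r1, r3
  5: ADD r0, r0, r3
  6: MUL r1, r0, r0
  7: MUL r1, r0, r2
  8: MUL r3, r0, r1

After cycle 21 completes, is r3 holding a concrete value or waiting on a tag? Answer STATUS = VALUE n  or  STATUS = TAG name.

STATUS = TAG Mul2

cycle 1: issue ADD r0<-Add1 // r0:Add1,r1:5,r2:5,r3:4
cycle 2: issue SUB r1<-Add2 // r0:Add1,r1:Add2,r2:5,r3:4
cycle 3: issue MUL r2<-Mul1 // r0:Add1,r1:Add2,r2:Mul1,r3:4
cycle 4: CDB Add1=9; issue MUL r3<-Mul2 // r0:9,r1:Add2,r2:Mul1,r3:Mul2
cycle 5: CDB Add2=0; stall // r0:9,r1:0,r2:Mul1,r3:Mul2
cycle 6: stall // r0:9,r1:0,r2:Mul1,r3:Mul2
cycle 7: stall // r0:9,r1:0,r2:Mul1,r3:Mul2
cycle 8: CDB Mul1=45; issue MUL r2<-Mul1 // r0:9,r1:0,r2:Mul1,r3:Mul2
cycle 9: issue ADD r0<-Add1 // r0:Add1,r1:0,r2:Mul1,r3:Mul2
cycle 10: stall // r0:Add1,r1:0,r2:Mul1,r3:Mul2
cycle 11: stall // r0:Add1,r1:0,r2:Mul1,r3:Mul2
cycle 12: CDB Mul2=0; issue MUL r1<-Mul2 // r0:Add1,r1:Mul2,r2:Mul1,r3:0
cycle 13: stall // r0:Add1,r1:Mul2,r2:Mul1,r3:0
cycle 14: stall // r0:Add1,r1:Mul2,r2:Mul1,r3:0
cycle 15: CDB Add1=9; stall // r0:9,r1:Mul2,r2:Mul1,r3:0
cycle 16: CDB Mul1=0; issue MUL r1<-Mul1 // r0:9,r1:Mul1,r2:0,r3:0
cycle 17: stall // r0:9,r1:Mul1,r2:0,r3:0
cycle 18: stall // r0:9,r1:Mul1,r2:0,r3:0
cycle 19: CDB Mul2=81; issue MUL r3<-Mul2 // r0:9,r1:Mul1,r2:0,r3:Mul2
cycle 20: CDB Mul1=0 // r0:9,r1:0,r2:0,r3:Mul2
cycle 21: - // r0:9,r1:0,r2:0,r3:Mul2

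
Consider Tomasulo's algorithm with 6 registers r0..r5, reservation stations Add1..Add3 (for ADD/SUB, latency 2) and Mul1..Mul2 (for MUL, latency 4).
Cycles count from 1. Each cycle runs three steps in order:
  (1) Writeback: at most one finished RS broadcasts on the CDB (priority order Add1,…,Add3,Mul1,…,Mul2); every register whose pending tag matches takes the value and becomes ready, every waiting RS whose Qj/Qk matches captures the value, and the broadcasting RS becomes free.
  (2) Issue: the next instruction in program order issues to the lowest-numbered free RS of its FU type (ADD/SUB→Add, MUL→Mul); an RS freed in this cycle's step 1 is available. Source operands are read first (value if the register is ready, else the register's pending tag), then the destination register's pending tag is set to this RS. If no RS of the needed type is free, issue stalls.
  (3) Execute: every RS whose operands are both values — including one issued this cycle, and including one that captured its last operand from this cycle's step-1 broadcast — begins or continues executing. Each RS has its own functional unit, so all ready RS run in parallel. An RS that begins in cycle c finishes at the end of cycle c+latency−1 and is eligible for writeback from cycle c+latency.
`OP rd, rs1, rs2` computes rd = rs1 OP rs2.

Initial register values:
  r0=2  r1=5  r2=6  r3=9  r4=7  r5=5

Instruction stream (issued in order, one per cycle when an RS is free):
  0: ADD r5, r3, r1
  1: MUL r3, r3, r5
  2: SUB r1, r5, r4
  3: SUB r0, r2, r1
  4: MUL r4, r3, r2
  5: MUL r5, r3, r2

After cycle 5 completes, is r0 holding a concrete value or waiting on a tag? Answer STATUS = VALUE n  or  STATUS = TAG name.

cycle 1: issue ADD r5<-Add1 // r0:2,r1:5,r2:6,r3:9,r4:7,r5:Add1
cycle 2: issue MUL r3<-Mul1 // r0:2,r1:5,r2:6,r3:Mul1,r4:7,r5:Add1
cycle 3: CDB Add1=14; issue SUB r1<-Add1 // r0:2,r1:Add1,r2:6,r3:Mul1,r4:7,r5:14
cycle 4: issue SUB r0<-Add2 // r0:Add2,r1:Add1,r2:6,r3:Mul1,r4:7,r5:14
cycle 5: CDB Add1=7; issue MUL r4<-Mul2 // r0:Add2,r1:7,r2:6,r3:Mul1,r4:Mul2,r5:14

STATUS = TAG Add2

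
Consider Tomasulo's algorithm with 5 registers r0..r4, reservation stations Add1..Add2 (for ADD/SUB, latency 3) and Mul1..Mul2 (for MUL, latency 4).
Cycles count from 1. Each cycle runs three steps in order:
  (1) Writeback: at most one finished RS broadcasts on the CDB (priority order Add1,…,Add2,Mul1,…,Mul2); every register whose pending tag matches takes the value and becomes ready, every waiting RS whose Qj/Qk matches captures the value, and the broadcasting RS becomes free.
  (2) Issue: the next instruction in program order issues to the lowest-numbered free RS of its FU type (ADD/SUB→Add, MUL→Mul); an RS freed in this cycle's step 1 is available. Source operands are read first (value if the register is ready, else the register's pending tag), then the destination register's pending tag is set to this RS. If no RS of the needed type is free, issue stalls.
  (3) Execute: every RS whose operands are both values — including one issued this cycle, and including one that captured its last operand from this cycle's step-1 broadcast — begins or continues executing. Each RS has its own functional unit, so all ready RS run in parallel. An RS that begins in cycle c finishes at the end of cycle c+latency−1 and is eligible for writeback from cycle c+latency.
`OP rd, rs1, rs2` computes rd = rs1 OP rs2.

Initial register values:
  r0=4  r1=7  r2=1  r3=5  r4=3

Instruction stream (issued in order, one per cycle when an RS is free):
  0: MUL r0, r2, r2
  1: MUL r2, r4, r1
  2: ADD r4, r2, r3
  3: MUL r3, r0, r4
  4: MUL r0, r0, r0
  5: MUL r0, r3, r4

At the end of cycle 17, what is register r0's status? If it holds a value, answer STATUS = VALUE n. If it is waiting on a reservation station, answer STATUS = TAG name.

  c1: issue MUL r0<-Mul1  regs: r0:Mul1,r1:7,r2:1,r3:5,r4:3
  c2: issue MUL r2<-Mul2  regs: r0:Mul1,r1:7,r2:Mul2,r3:5,r4:3
  c3: issue ADD r4<-Add1  regs: r0:Mul1,r1:7,r2:Mul2,r3:5,r4:Add1
  c4: stall  regs: r0:Mul1,r1:7,r2:Mul2,r3:5,r4:Add1
  c5: CDB Mul1=1; issue MUL r3<-Mul1  regs: r0:1,r1:7,r2:Mul2,r3:Mul1,r4:Add1
  c6: CDB Mul2=21; issue MUL r0<-Mul2  regs: r0:Mul2,r1:7,r2:21,r3:Mul1,r4:Add1
  c7: stall  regs: r0:Mul2,r1:7,r2:21,r3:Mul1,r4:Add1
  c8: stall  regs: r0:Mul2,r1:7,r2:21,r3:Mul1,r4:Add1
  c9: CDB Add1=26; stall  regs: r0:Mul2,r1:7,r2:21,r3:Mul1,r4:26
  c10: CDB Mul2=1; issue MUL r0<-Mul2  regs: r0:Mul2,r1:7,r2:21,r3:Mul1,r4:26
  c11: -  regs: r0:Mul2,r1:7,r2:21,r3:Mul1,r4:26
  c12: -  regs: r0:Mul2,r1:7,r2:21,r3:Mul1,r4:26
  c13: CDB Mul1=26  regs: r0:Mul2,r1:7,r2:21,r3:26,r4:26
  c14: -  regs: r0:Mul2,r1:7,r2:21,r3:26,r4:26
  c15: -  regs: r0:Mul2,r1:7,r2:21,r3:26,r4:26
  c16: -  regs: r0:Mul2,r1:7,r2:21,r3:26,r4:26
  c17: CDB Mul2=676  regs: r0:676,r1:7,r2:21,r3:26,r4:26

STATUS = VALUE 676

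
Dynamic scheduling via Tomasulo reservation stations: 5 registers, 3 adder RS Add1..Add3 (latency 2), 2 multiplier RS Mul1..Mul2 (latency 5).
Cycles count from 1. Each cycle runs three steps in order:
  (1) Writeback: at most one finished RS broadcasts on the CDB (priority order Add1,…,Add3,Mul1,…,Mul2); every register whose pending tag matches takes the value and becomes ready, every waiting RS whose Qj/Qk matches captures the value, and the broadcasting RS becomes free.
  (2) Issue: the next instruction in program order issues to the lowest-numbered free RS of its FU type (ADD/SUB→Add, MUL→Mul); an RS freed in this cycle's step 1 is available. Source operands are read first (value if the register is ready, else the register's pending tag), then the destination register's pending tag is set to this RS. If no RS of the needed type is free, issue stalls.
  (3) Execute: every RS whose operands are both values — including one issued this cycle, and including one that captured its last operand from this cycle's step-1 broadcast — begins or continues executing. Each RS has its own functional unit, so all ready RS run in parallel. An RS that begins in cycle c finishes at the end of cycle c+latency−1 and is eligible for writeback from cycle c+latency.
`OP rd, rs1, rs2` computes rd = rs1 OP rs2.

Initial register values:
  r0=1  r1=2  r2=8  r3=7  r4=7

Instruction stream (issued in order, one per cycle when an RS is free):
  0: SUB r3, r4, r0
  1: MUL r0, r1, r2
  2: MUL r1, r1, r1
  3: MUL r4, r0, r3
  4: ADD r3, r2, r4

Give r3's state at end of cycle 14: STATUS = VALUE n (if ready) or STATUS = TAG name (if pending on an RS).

c1: issue SUB r3<-Add1 | r0:1,r1:2,r2:8,r3:Add1,r4:7
c2: issue MUL r0<-Mul1 | r0:Mul1,r1:2,r2:8,r3:Add1,r4:7
c3: CDB Add1=6; issue MUL r1<-Mul2 | r0:Mul1,r1:Mul2,r2:8,r3:6,r4:7
c4: stall | r0:Mul1,r1:Mul2,r2:8,r3:6,r4:7
c5: stall | r0:Mul1,r1:Mul2,r2:8,r3:6,r4:7
c6: stall | r0:Mul1,r1:Mul2,r2:8,r3:6,r4:7
c7: CDB Mul1=16; issue MUL r4<-Mul1 | r0:16,r1:Mul2,r2:8,r3:6,r4:Mul1
c8: CDB Mul2=4; issue ADD r3<-Add1 | r0:16,r1:4,r2:8,r3:Add1,r4:Mul1
c9: - | r0:16,r1:4,r2:8,r3:Add1,r4:Mul1
c10: - | r0:16,r1:4,r2:8,r3:Add1,r4:Mul1
c11: - | r0:16,r1:4,r2:8,r3:Add1,r4:Mul1
c12: CDB Mul1=96 | r0:16,r1:4,r2:8,r3:Add1,r4:96
c13: - | r0:16,r1:4,r2:8,r3:Add1,r4:96
c14: CDB Add1=104 | r0:16,r1:4,r2:8,r3:104,r4:96

STATUS = VALUE 104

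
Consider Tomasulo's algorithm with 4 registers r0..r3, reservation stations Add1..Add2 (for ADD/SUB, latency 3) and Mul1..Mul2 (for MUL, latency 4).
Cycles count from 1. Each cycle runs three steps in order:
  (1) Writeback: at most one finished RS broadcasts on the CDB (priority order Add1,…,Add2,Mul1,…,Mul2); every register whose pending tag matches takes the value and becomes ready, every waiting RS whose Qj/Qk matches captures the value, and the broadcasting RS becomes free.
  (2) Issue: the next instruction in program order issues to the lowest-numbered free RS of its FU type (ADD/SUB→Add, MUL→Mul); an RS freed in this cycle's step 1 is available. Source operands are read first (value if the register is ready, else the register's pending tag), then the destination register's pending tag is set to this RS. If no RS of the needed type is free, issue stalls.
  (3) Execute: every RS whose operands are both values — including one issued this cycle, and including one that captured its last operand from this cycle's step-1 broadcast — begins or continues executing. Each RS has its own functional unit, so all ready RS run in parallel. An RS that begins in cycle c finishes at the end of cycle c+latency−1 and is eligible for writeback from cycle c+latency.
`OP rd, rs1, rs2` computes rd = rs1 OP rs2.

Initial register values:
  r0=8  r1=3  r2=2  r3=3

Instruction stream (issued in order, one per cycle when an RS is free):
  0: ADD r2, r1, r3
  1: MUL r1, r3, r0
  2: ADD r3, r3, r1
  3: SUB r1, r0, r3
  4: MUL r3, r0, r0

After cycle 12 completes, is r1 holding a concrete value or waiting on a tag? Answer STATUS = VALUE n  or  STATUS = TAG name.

STATUS = VALUE -19

  c1: issue ADD r2<-Add1  regs: r0:8,r1:3,r2:Add1,r3:3
  c2: issue MUL r1<-Mul1  regs: r0:8,r1:Mul1,r2:Add1,r3:3
  c3: issue ADD r3<-Add2  regs: r0:8,r1:Mul1,r2:Add1,r3:Add2
  c4: CDB Add1=6; issue SUB r1<-Add1  regs: r0:8,r1:Add1,r2:6,r3:Add2
  c5: issue MUL r3<-Mul2  regs: r0:8,r1:Add1,r2:6,r3:Mul2
  c6: CDB Mul1=24  regs: r0:8,r1:Add1,r2:6,r3:Mul2
  c7: -  regs: r0:8,r1:Add1,r2:6,r3:Mul2
  c8: -  regs: r0:8,r1:Add1,r2:6,r3:Mul2
  c9: CDB Add2=27  regs: r0:8,r1:Add1,r2:6,r3:Mul2
  c10: CDB Mul2=64  regs: r0:8,r1:Add1,r2:6,r3:64
  c11: -  regs: r0:8,r1:Add1,r2:6,r3:64
  c12: CDB Add1=-19  regs: r0:8,r1:-19,r2:6,r3:64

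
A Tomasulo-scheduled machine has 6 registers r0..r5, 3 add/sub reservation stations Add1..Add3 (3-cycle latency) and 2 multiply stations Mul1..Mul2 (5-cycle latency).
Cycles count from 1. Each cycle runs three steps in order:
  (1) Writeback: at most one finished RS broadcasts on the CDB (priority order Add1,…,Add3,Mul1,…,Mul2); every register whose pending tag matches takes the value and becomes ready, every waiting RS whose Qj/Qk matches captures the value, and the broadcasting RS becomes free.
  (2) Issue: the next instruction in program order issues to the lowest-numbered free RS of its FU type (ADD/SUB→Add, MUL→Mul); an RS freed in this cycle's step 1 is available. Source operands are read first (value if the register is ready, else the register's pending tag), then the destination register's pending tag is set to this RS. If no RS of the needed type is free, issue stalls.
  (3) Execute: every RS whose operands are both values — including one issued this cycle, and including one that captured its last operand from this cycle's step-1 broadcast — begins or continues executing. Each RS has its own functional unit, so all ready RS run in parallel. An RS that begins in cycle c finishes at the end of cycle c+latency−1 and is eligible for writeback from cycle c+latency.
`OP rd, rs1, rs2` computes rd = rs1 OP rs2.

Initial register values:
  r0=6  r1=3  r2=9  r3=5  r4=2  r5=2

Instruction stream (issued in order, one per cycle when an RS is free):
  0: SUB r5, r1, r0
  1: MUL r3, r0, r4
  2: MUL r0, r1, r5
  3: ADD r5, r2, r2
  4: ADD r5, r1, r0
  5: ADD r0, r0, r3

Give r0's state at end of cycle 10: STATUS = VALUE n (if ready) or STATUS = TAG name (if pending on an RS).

c1: issue SUB r5<-Add1 | r0:6,r1:3,r2:9,r3:5,r4:2,r5:Add1
c2: issue MUL r3<-Mul1 | r0:6,r1:3,r2:9,r3:Mul1,r4:2,r5:Add1
c3: issue MUL r0<-Mul2 | r0:Mul2,r1:3,r2:9,r3:Mul1,r4:2,r5:Add1
c4: CDB Add1=-3; issue ADD r5<-Add1 | r0:Mul2,r1:3,r2:9,r3:Mul1,r4:2,r5:Add1
c5: issue ADD r5<-Add2 | r0:Mul2,r1:3,r2:9,r3:Mul1,r4:2,r5:Add2
c6: issue ADD r0<-Add3 | r0:Add3,r1:3,r2:9,r3:Mul1,r4:2,r5:Add2
c7: CDB Add1=18 | r0:Add3,r1:3,r2:9,r3:Mul1,r4:2,r5:Add2
c8: CDB Mul1=12 | r0:Add3,r1:3,r2:9,r3:12,r4:2,r5:Add2
c9: CDB Mul2=-9 | r0:Add3,r1:3,r2:9,r3:12,r4:2,r5:Add2
c10: - | r0:Add3,r1:3,r2:9,r3:12,r4:2,r5:Add2

STATUS = TAG Add3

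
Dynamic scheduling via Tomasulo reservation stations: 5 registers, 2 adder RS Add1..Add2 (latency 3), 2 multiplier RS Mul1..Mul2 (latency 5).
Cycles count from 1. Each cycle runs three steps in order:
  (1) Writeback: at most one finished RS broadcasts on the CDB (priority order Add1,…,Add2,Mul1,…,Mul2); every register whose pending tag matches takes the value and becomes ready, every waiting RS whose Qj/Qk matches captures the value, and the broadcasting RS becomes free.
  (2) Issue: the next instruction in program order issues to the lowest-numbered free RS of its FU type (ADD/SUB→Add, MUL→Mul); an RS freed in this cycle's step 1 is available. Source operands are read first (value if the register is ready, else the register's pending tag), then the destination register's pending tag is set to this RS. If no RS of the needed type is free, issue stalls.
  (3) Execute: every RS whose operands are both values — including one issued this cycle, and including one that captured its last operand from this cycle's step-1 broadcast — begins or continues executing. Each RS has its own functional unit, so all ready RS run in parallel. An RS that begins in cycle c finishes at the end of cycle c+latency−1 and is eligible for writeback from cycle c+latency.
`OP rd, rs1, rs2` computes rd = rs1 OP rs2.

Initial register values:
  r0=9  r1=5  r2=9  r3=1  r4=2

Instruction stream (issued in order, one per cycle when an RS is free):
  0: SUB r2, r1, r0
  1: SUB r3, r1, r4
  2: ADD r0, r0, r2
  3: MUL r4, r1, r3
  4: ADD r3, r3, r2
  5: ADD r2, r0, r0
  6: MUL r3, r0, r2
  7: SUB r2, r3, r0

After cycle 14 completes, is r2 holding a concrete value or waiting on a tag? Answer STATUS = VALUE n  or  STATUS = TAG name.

cycle 1: issue SUB r2<-Add1 // r0:9,r1:5,r2:Add1,r3:1,r4:2
cycle 2: issue SUB r3<-Add2 // r0:9,r1:5,r2:Add1,r3:Add2,r4:2
cycle 3: stall // r0:9,r1:5,r2:Add1,r3:Add2,r4:2
cycle 4: CDB Add1=-4; issue ADD r0<-Add1 // r0:Add1,r1:5,r2:-4,r3:Add2,r4:2
cycle 5: CDB Add2=3; issue MUL r4<-Mul1 // r0:Add1,r1:5,r2:-4,r3:3,r4:Mul1
cycle 6: issue ADD r3<-Add2 // r0:Add1,r1:5,r2:-4,r3:Add2,r4:Mul1
cycle 7: CDB Add1=5; issue ADD r2<-Add1 // r0:5,r1:5,r2:Add1,r3:Add2,r4:Mul1
cycle 8: issue MUL r3<-Mul2 // r0:5,r1:5,r2:Add1,r3:Mul2,r4:Mul1
cycle 9: CDB Add2=-1; issue SUB r2<-Add2 // r0:5,r1:5,r2:Add2,r3:Mul2,r4:Mul1
cycle 10: CDB Add1=10 // r0:5,r1:5,r2:Add2,r3:Mul2,r4:Mul1
cycle 11: CDB Mul1=15 // r0:5,r1:5,r2:Add2,r3:Mul2,r4:15
cycle 12: - // r0:5,r1:5,r2:Add2,r3:Mul2,r4:15
cycle 13: - // r0:5,r1:5,r2:Add2,r3:Mul2,r4:15
cycle 14: - // r0:5,r1:5,r2:Add2,r3:Mul2,r4:15

STATUS = TAG Add2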